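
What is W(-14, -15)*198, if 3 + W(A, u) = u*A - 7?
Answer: 39600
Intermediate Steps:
W(A, u) = -10 + A*u (W(A, u) = -3 + (u*A - 7) = -3 + (A*u - 7) = -3 + (-7 + A*u) = -10 + A*u)
W(-14, -15)*198 = (-10 - 14*(-15))*198 = (-10 + 210)*198 = 200*198 = 39600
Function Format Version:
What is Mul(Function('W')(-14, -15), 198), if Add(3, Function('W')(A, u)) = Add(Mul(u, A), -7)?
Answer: 39600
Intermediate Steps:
Function('W')(A, u) = Add(-10, Mul(A, u)) (Function('W')(A, u) = Add(-3, Add(Mul(u, A), -7)) = Add(-3, Add(Mul(A, u), -7)) = Add(-3, Add(-7, Mul(A, u))) = Add(-10, Mul(A, u)))
Mul(Function('W')(-14, -15), 198) = Mul(Add(-10, Mul(-14, -15)), 198) = Mul(Add(-10, 210), 198) = Mul(200, 198) = 39600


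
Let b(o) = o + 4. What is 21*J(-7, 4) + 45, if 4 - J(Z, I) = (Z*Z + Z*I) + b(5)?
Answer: -501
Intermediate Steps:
b(o) = 4 + o
J(Z, I) = -5 - Z² - I*Z (J(Z, I) = 4 - ((Z*Z + Z*I) + (4 + 5)) = 4 - ((Z² + I*Z) + 9) = 4 - (9 + Z² + I*Z) = 4 + (-9 - Z² - I*Z) = -5 - Z² - I*Z)
21*J(-7, 4) + 45 = 21*(-5 - 1*(-7)² - 1*4*(-7)) + 45 = 21*(-5 - 1*49 + 28) + 45 = 21*(-5 - 49 + 28) + 45 = 21*(-26) + 45 = -546 + 45 = -501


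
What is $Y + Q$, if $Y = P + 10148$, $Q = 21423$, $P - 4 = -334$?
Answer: $31241$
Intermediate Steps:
$P = -330$ ($P = 4 - 334 = -330$)
$Y = 9818$ ($Y = -330 + 10148 = 9818$)
$Y + Q = 9818 + 21423 = 31241$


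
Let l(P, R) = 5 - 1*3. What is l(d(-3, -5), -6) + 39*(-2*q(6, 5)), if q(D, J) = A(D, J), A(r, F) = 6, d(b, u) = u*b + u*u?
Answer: -466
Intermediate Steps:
d(b, u) = u**2 + b*u (d(b, u) = b*u + u**2 = u**2 + b*u)
l(P, R) = 2 (l(P, R) = 5 - 3 = 2)
q(D, J) = 6
l(d(-3, -5), -6) + 39*(-2*q(6, 5)) = 2 + 39*(-2*6) = 2 + 39*(-12) = 2 - 468 = -466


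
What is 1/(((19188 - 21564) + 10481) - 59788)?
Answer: -1/51683 ≈ -1.9349e-5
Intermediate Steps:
1/(((19188 - 21564) + 10481) - 59788) = 1/((-2376 + 10481) - 59788) = 1/(8105 - 59788) = 1/(-51683) = -1/51683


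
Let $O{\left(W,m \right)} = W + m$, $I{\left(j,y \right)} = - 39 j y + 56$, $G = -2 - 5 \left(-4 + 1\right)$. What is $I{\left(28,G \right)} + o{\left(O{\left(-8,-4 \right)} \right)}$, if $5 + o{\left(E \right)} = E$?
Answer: $-14157$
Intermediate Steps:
$G = 13$ ($G = -2 - -15 = -2 + 15 = 13$)
$I{\left(j,y \right)} = 56 - 39 j y$ ($I{\left(j,y \right)} = - 39 j y + 56 = 56 - 39 j y$)
$o{\left(E \right)} = -5 + E$
$I{\left(28,G \right)} + o{\left(O{\left(-8,-4 \right)} \right)} = \left(56 - 1092 \cdot 13\right) - 17 = \left(56 - 14196\right) - 17 = -14140 - 17 = -14157$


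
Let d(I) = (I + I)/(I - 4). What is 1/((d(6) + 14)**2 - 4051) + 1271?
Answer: 4640420/3651 ≈ 1271.0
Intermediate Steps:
d(I) = 2*I/(-4 + I) (d(I) = (2*I)/(-4 + I) = 2*I/(-4 + I))
1/((d(6) + 14)**2 - 4051) + 1271 = 1/((2*6/(-4 + 6) + 14)**2 - 4051) + 1271 = 1/((2*6/2 + 14)**2 - 4051) + 1271 = 1/((2*6*(1/2) + 14)**2 - 4051) + 1271 = 1/((6 + 14)**2 - 4051) + 1271 = 1/(20**2 - 4051) + 1271 = 1/(400 - 4051) + 1271 = 1/(-3651) + 1271 = -1/3651 + 1271 = 4640420/3651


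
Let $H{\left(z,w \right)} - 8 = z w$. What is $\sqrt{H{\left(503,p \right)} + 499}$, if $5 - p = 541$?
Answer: $i \sqrt{269101} \approx 518.75 i$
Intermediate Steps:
$p = -536$ ($p = 5 - 541 = -536$)
$H{\left(z,w \right)} = 8 + w z$ ($H{\left(z,w \right)} = 8 + z w = 8 + w z$)
$\sqrt{H{\left(503,p \right)} + 499} = \sqrt{\left(8 - 269608\right) + 499} = \sqrt{-269600 + 499} = \sqrt{-269101} = i \sqrt{269101}$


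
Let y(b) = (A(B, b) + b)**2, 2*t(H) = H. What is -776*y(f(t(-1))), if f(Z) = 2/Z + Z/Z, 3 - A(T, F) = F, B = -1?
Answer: -6984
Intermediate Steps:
t(H) = H/2
A(T, F) = 3 - F
f(Z) = 1 + 2/Z (f(Z) = 2/Z + 1 = 1 + 2/Z)
y(b) = 9 (y(b) = ((3 - b) + b)**2 = 3**2 = 9)
-776*y(f(t(-1))) = -776*9 = -6984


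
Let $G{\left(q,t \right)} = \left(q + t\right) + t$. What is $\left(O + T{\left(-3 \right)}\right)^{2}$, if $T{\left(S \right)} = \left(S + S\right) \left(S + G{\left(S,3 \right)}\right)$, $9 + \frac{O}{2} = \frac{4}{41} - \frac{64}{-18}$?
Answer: $\frac{15570916}{136161} \approx 114.36$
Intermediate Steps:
$G{\left(q,t \right)} = q + 2 t$
$O = - \frac{3946}{369}$ ($O = -18 + 2 \left(\frac{4}{41} - \frac{64}{-18}\right) = -18 + 2 \left(4 \cdot \frac{1}{41} - - \frac{32}{9}\right) = -18 + 2 \left(\frac{4}{41} + \frac{32}{9}\right) = -18 + 2 \cdot \frac{1348}{369} = -18 + \frac{2696}{369} = - \frac{3946}{369} \approx -10.694$)
$T{\left(S \right)} = 2 S \left(6 + 2 S\right)$ ($T{\left(S \right)} = \left(S + S\right) \left(S + \left(S + 2 \cdot 3\right)\right) = 2 S \left(S + \left(S + 6\right)\right) = 2 S \left(S + \left(6 + S\right)\right) = 2 S \left(6 + 2 S\right)$)
$\left(O + T{\left(-3 \right)}\right)^{2} = \left(- \frac{3946}{369} + 4 \left(-3\right) \left(3 - 3\right)\right)^{2} = \left(- \frac{3946}{369} + 4 \left(-3\right) 0\right)^{2} = \left(- \frac{3946}{369} + 0\right)^{2} = \left(- \frac{3946}{369}\right)^{2} = \frac{15570916}{136161}$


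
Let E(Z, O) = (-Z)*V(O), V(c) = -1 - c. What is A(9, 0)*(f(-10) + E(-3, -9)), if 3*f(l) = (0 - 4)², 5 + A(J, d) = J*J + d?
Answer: 6688/3 ≈ 2229.3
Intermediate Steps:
E(Z, O) = -Z*(-1 - O) (E(Z, O) = (-Z)*(-1 - O) = -Z*(-1 - O))
A(J, d) = -5 + d + J² (A(J, d) = -5 + (J*J + d) = -5 + (J² + d) = -5 + (d + J²) = -5 + d + J²)
f(l) = 16/3 (f(l) = (0 - 4)²/3 = (⅓)*(-4)² = (⅓)*16 = 16/3)
A(9, 0)*(f(-10) + E(-3, -9)) = (-5 + 0 + 9²)*(16/3 - 3*(1 - 9)) = (-5 + 0 + 81)*(16/3 - 3*(-8)) = 76*(16/3 + 24) = 76*(88/3) = 6688/3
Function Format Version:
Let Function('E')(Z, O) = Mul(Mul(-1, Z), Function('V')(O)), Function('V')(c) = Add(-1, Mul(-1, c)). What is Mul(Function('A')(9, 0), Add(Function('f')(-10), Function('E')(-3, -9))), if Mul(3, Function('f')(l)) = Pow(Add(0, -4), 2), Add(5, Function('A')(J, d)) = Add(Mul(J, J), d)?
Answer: Rational(6688, 3) ≈ 2229.3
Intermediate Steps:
Function('E')(Z, O) = Mul(-1, Z, Add(-1, Mul(-1, O))) (Function('E')(Z, O) = Mul(Mul(-1, Z), Add(-1, Mul(-1, O))) = Mul(-1, Z, Add(-1, Mul(-1, O))))
Function('A')(J, d) = Add(-5, d, Pow(J, 2)) (Function('A')(J, d) = Add(-5, Add(Mul(J, J), d)) = Add(-5, Add(Pow(J, 2), d)) = Add(-5, Add(d, Pow(J, 2))) = Add(-5, d, Pow(J, 2)))
Function('f')(l) = Rational(16, 3) (Function('f')(l) = Mul(Rational(1, 3), Pow(Add(0, -4), 2)) = Mul(Rational(1, 3), Pow(-4, 2)) = Mul(Rational(1, 3), 16) = Rational(16, 3))
Mul(Function('A')(9, 0), Add(Function('f')(-10), Function('E')(-3, -9))) = Mul(Add(-5, 0, Pow(9, 2)), Add(Rational(16, 3), Mul(-3, Add(1, -9)))) = Mul(Add(-5, 0, 81), Add(Rational(16, 3), Mul(-3, -8))) = Mul(76, Add(Rational(16, 3), 24)) = Mul(76, Rational(88, 3)) = Rational(6688, 3)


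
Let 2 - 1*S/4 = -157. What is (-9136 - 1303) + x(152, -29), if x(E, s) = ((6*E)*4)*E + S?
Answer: 544693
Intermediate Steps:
S = 636 (S = 8 - 4*(-157) = 8 + 628 = 636)
x(E, s) = 636 + 24*E² (x(E, s) = ((6*E)*4)*E + 636 = (24*E)*E + 636 = 24*E² + 636 = 636 + 24*E²)
(-9136 - 1303) + x(152, -29) = (-9136 - 1303) + (636 + 24*152²) = -10439 + (636 + 24*23104) = -10439 + (636 + 554496) = -10439 + 555132 = 544693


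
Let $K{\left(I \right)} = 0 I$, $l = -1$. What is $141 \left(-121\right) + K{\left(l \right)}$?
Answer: $-17061$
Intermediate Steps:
$K{\left(I \right)} = 0$
$141 \left(-121\right) + K{\left(l \right)} = 141 \left(-121\right) + 0 = -17061 + 0 = -17061$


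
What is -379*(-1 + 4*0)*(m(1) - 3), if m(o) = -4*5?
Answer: -8717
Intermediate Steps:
m(o) = -20
-379*(-1 + 4*0)*(m(1) - 3) = -379*(-1 + 4*0)*(-20 - 3) = -379*(-1 + 0)*(-23) = -(-379)*(-23) = -379*23 = -8717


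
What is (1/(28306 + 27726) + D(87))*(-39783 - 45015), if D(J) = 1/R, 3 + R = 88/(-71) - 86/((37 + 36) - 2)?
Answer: 18739816235/1204688 ≈ 15556.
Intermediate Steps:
R = -387/71 (R = -3 + (88/(-71) - 86/((37 + 36) - 2)) = -3 + (88*(-1/71) - 86/(73 - 2)) = -3 + (-88/71 - 86/71) = -3 - 174/71 = -387/71 ≈ -5.4507)
D(J) = -71/387 (D(J) = 1/(-387/71) = -71/387)
(1/(28306 + 27726) + D(87))*(-39783 - 45015) = (1/(28306 + 27726) - 71/387)*(-39783 - 45015) = (1/56032 - 71/387)*(-84798) = -3977885/21684384*(-84798) = 18739816235/1204688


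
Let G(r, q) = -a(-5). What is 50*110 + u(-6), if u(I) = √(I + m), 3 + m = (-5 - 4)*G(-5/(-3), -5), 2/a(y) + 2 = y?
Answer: 5500 + 9*I*√7/7 ≈ 5500.0 + 3.4017*I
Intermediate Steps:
a(y) = 2/(-2 + y)
G(r, q) = 2/7 (G(r, q) = -2/(-2 - 5) = -2/(-7) = -2*(-1)/7 = -1*(-2/7) = 2/7)
m = -39/7 (m = -3 + (-5 - 4)*(2/7) = -3 - 9*2/7 = -3 - 18/7 = -39/7 ≈ -5.5714)
u(I) = √(-39/7 + I) (u(I) = √(I - 39/7) = √(-39/7 + I))
50*110 + u(-6) = 50*110 + √(-273 + 49*(-6))/7 = 5500 + √(-273 - 294)/7 = 5500 + √(-567)/7 = 5500 + (9*I*√7)/7 = 5500 + 9*I*√7/7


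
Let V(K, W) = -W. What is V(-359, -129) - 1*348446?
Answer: -348317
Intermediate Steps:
V(-359, -129) - 1*348446 = -1*(-129) - 1*348446 = 129 - 348446 = -348317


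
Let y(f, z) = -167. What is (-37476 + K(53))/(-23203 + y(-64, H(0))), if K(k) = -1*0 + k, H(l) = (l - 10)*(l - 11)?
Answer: 37423/23370 ≈ 1.6013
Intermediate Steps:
H(l) = (-11 + l)*(-10 + l) (H(l) = (-10 + l)*(-11 + l) = (-11 + l)*(-10 + l))
K(k) = k (K(k) = 0 + k = k)
(-37476 + K(53))/(-23203 + y(-64, H(0))) = (-37476 + 53)/(-23203 - 167) = -37423/(-23370) = -37423*(-1/23370) = 37423/23370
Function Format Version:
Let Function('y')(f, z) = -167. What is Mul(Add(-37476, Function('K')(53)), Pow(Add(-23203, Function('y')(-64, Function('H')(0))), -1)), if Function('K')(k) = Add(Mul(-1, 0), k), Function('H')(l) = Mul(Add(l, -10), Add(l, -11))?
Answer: Rational(37423, 23370) ≈ 1.6013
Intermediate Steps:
Function('H')(l) = Mul(Add(-11, l), Add(-10, l)) (Function('H')(l) = Mul(Add(-10, l), Add(-11, l)) = Mul(Add(-11, l), Add(-10, l)))
Function('K')(k) = k (Function('K')(k) = Add(0, k) = k)
Mul(Add(-37476, Function('K')(53)), Pow(Add(-23203, Function('y')(-64, Function('H')(0))), -1)) = Mul(Add(-37476, 53), Pow(Add(-23203, -167), -1)) = Mul(-37423, Pow(-23370, -1)) = Mul(-37423, Rational(-1, 23370)) = Rational(37423, 23370)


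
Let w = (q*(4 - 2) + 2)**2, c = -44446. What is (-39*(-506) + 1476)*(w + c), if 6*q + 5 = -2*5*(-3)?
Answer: -2821304710/3 ≈ -9.4043e+8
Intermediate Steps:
q = 25/6 (q = -5/6 + (-2*5*(-3))/6 = -5/6 + (-10*(-3))/6 = -5/6 + (1/6)*30 = -5/6 + 5 = 25/6 ≈ 4.1667)
w = 961/9 (w = (25*(4 - 2)/6 + 2)**2 = ((25/6)*2 + 2)**2 = (25/3 + 2)**2 = (31/3)**2 = 961/9 ≈ 106.78)
(-39*(-506) + 1476)*(w + c) = (-39*(-506) + 1476)*(961/9 - 44446) = (19734 + 1476)*(-399053/9) = 21210*(-399053/9) = -2821304710/3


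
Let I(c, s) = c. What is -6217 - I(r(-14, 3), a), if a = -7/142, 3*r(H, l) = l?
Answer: -6218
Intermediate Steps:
r(H, l) = l/3
a = -7/142 (a = -7*1/142 = -7/142 ≈ -0.049296)
-6217 - I(r(-14, 3), a) = -6217 - 3/3 = -6217 - 1*1 = -6217 - 1 = -6218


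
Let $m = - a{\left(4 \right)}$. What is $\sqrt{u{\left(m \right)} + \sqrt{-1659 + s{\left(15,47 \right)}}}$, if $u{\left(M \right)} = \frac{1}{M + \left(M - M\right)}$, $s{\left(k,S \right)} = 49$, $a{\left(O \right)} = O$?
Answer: $\frac{\sqrt{-1 + 4 i \sqrt{1610}}}{2} \approx 4.4652 + 4.4931 i$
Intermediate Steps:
$m = -4$ ($m = \left(-1\right) 4 = -4$)
$u{\left(M \right)} = \frac{1}{M}$ ($u{\left(M \right)} = \frac{1}{M + 0} = \frac{1}{M}$)
$\sqrt{u{\left(m \right)} + \sqrt{-1659 + s{\left(15,47 \right)}}} = \sqrt{\frac{1}{-4} + \sqrt{-1659 + 49}} = \sqrt{- \frac{1}{4} + \sqrt{-1610}} = \sqrt{- \frac{1}{4} + i \sqrt{1610}}$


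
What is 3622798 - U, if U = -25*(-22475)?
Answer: 3060923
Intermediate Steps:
U = 561875
3622798 - U = 3622798 - 1*561875 = 3622798 - 561875 = 3060923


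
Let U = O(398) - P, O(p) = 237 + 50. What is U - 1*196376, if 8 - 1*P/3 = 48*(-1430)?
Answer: -402033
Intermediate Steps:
P = 205944 (P = 24 - 144*(-1430) = 24 - 3*(-68640) = 24 + 205920 = 205944)
O(p) = 287
U = -205657 (U = 287 - 1*205944 = 287 - 205944 = -205657)
U - 1*196376 = -205657 - 1*196376 = -205657 - 196376 = -402033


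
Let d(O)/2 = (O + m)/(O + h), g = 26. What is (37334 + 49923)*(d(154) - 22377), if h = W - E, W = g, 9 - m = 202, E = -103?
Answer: -552578424633/283 ≈ -1.9526e+9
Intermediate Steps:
m = -193 (m = 9 - 1*202 = 9 - 202 = -193)
W = 26
h = 129 (h = 26 - 1*(-103) = 26 + 103 = 129)
d(O) = 2*(-193 + O)/(129 + O) (d(O) = 2*((O - 193)/(O + 129)) = 2*((-193 + O)/(129 + O)) = 2*(-193 + O)/(129 + O))
(37334 + 49923)*(d(154) - 22377) = (37334 + 49923)*(2*(-193 + 154)/(129 + 154) - 22377) = 87257*(2*(-39)/283 - 22377) = 87257*(2*(1/283)*(-39) - 22377) = 87257*(-78/283 - 22377) = 87257*(-6332769/283) = -552578424633/283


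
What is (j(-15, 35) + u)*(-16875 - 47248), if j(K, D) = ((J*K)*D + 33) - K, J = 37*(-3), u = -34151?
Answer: -1549981156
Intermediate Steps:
J = -111
j(K, D) = 33 - K - 111*D*K (j(K, D) = ((-111*K)*D + 33) - K = (-111*D*K + 33) - K = (33 - 111*D*K) - K = 33 - K - 111*D*K)
(j(-15, 35) + u)*(-16875 - 47248) = ((33 - 1*(-15) - 111*35*(-15)) - 34151)*(-16875 - 47248) = ((33 + 15 + 58275) - 34151)*(-64123) = (58323 - 34151)*(-64123) = 24172*(-64123) = -1549981156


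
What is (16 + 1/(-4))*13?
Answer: 819/4 ≈ 204.75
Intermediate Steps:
(16 + 1/(-4))*13 = (16 - 1/4)*13 = (63/4)*13 = 819/4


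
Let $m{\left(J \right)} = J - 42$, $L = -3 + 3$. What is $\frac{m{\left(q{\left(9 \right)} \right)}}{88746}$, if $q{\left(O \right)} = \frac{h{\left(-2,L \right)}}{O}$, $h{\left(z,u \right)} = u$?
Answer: $- \frac{1}{2113} \approx -0.00047326$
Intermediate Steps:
$L = 0$
$q{\left(O \right)} = 0$ ($q{\left(O \right)} = \frac{0}{O} = 0$)
$m{\left(J \right)} = -42 + J$ ($m{\left(J \right)} = J - 42 = -42 + J$)
$\frac{m{\left(q{\left(9 \right)} \right)}}{88746} = \frac{-42 + 0}{88746} = \left(-42\right) \frac{1}{88746} = - \frac{1}{2113}$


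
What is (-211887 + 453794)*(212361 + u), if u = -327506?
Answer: -27854381515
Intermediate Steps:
(-211887 + 453794)*(212361 + u) = (-211887 + 453794)*(212361 - 327506) = 241907*(-115145) = -27854381515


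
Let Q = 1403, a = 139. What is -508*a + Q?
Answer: -69209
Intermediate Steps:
-508*a + Q = -508*139 + 1403 = -70612 + 1403 = -69209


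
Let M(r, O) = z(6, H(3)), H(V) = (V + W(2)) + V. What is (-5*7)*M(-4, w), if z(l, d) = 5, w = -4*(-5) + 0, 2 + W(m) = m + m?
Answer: -175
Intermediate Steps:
W(m) = -2 + 2*m (W(m) = -2 + (m + m) = -2 + 2*m)
H(V) = 2 + 2*V (H(V) = (V + (-2 + 2*2)) + V = (V + (-2 + 4)) + V = (V + 2) + V = (2 + V) + V = 2 + 2*V)
w = 20 (w = 20 + 0 = 20)
M(r, O) = 5
(-5*7)*M(-4, w) = -5*7*5 = -35*5 = -175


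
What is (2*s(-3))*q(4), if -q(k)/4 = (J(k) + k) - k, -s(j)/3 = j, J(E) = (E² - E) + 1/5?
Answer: -4392/5 ≈ -878.40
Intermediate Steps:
J(E) = ⅕ + E² - E (J(E) = (E² - E) + ⅕ = ⅕ + E² - E)
s(j) = -3*j
q(k) = -⅘ - 4*k² + 4*k (q(k) = -4*(((⅕ + k² - k) + k) - k) = -4*((⅕ + k²) - k) = -4*(⅕ + k² - k) = -⅘ - 4*k² + 4*k)
(2*s(-3))*q(4) = (2*(-3*(-3)))*(-⅘ - 4*4² + 4*4) = (2*9)*(-⅘ - 4*16 + 16) = 18*(-⅘ - 64 + 16) = 18*(-244/5) = -4392/5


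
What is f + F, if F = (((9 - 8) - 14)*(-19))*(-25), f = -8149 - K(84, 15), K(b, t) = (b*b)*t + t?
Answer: -120179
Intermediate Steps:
K(b, t) = t + t*b**2 (K(b, t) = b**2*t + t = t*b**2 + t = t + t*b**2)
f = -114004 (f = -8149 - 15*(1 + 84**2) = -8149 - 15*(1 + 7056) = -8149 - 15*7057 = -8149 - 1*105855 = -8149 - 105855 = -114004)
F = -6175 (F = ((1 - 14)*(-19))*(-25) = -13*(-19)*(-25) = 247*(-25) = -6175)
f + F = -114004 - 6175 = -120179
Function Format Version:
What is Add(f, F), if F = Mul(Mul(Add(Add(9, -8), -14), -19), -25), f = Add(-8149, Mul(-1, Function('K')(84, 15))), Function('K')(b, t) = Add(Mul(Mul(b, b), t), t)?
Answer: -120179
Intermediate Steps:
Function('K')(b, t) = Add(t, Mul(t, Pow(b, 2))) (Function('K')(b, t) = Add(Mul(Pow(b, 2), t), t) = Add(Mul(t, Pow(b, 2)), t) = Add(t, Mul(t, Pow(b, 2))))
f = -114004 (f = Add(-8149, Mul(-1, Mul(15, Add(1, Pow(84, 2))))) = Add(-8149, Mul(-1, Mul(15, Add(1, 7056)))) = Add(-8149, Mul(-1, Mul(15, 7057))) = Add(-8149, Mul(-1, 105855)) = Add(-8149, -105855) = -114004)
F = -6175 (F = Mul(Mul(Add(1, -14), -19), -25) = Mul(Mul(-13, -19), -25) = Mul(247, -25) = -6175)
Add(f, F) = Add(-114004, -6175) = -120179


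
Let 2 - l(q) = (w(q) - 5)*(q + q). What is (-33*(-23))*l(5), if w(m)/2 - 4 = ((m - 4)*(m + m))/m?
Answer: -51612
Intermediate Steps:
w(m) = -8 + 4*m (w(m) = 8 + 2*(((m - 4)*(m + m))/m) = 8 + 2*(((-4 + m)*(2*m))/m) = 8 + 2*((2*m*(-4 + m))/m) = 8 + 2*(-8 + 2*m) = 8 + (-16 + 4*m) = -8 + 4*m)
l(q) = 2 - 2*q*(-13 + 4*q) (l(q) = 2 - ((-8 + 4*q) - 5)*(q + q) = 2 - (-13 + 4*q)*2*q = 2 - 2*q*(-13 + 4*q))
(-33*(-23))*l(5) = (-33*(-23))*(2 - 8*5² + 26*5) = 759*(2 - 8*25 + 130) = 759*(2 - 200 + 130) = 759*(-68) = -51612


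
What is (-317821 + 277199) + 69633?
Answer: 29011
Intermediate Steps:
(-317821 + 277199) + 69633 = -40622 + 69633 = 29011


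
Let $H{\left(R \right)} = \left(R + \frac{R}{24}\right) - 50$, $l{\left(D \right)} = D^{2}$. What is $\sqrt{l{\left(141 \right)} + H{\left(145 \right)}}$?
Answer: $\frac{\sqrt{2877414}}{12} \approx 141.36$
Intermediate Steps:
$H{\left(R \right)} = -50 + \frac{25 R}{24}$ ($H{\left(R \right)} = \left(R + R \frac{1}{24}\right) - 50 = \left(R + \frac{R}{24}\right) - 50 = \frac{25 R}{24} - 50 = -50 + \frac{25 R}{24}$)
$\sqrt{l{\left(141 \right)} + H{\left(145 \right)}} = \sqrt{141^{2} + \left(-50 + \frac{25}{24} \cdot 145\right)} = \sqrt{19881 + \left(-50 + \frac{3625}{24}\right)} = \sqrt{19881 + \frac{2425}{24}} = \sqrt{\frac{479569}{24}} = \frac{\sqrt{2877414}}{12}$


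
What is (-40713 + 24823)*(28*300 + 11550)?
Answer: -317005500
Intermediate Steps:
(-40713 + 24823)*(28*300 + 11550) = -15890*(8400 + 11550) = -15890*19950 = -317005500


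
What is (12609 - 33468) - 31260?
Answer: -52119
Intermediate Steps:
(12609 - 33468) - 31260 = -20859 - 31260 = -52119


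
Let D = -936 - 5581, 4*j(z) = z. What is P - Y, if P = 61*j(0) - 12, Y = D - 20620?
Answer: 27125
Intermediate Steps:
j(z) = z/4
D = -6517
Y = -27137 (Y = -6517 - 20620 = -27137)
P = -12 (P = 61*((1/4)*0) - 12 = 61*0 - 12 = 0 - 12 = -12)
P - Y = -12 - 1*(-27137) = -12 + 27137 = 27125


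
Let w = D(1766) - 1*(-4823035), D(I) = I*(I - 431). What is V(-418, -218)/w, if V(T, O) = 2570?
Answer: 514/1436129 ≈ 0.00035791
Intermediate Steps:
D(I) = I*(-431 + I)
w = 7180645 (w = 1766*(-431 + 1766) - 1*(-4823035) = 1766*1335 + 4823035 = 2357610 + 4823035 = 7180645)
V(-418, -218)/w = 2570/7180645 = 2570*(1/7180645) = 514/1436129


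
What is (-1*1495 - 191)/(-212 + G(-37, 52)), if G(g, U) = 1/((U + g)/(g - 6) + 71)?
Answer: 1707356/214671 ≈ 7.9534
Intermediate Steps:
G(g, U) = 1/(71 + (U + g)/(-6 + g)) (G(g, U) = 1/((U + g)/(-6 + g) + 71) = 1/(71 + (U + g)/(-6 + g)))
(-1*1495 - 191)/(-212 + G(-37, 52)) = (-1*1495 - 191)/(-212 + (-6 - 37)/(-426 + 52 + 72*(-37))) = (-1495 - 191)/(-212 - 43/(-426 + 52 - 2664)) = -1686/(-212 - 43/(-3038)) = -1686/(-212 - 1/3038*(-43)) = -1686/(-212 + 43/3038) = -1686/(-644013/3038) = -1686*(-3038/644013) = 1707356/214671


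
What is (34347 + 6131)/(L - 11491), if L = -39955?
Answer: -20239/25723 ≈ -0.78681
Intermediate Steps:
(34347 + 6131)/(L - 11491) = (34347 + 6131)/(-39955 - 11491) = 40478/(-51446) = 40478*(-1/51446) = -20239/25723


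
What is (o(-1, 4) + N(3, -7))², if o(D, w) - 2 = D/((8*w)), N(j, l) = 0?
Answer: 3969/1024 ≈ 3.8760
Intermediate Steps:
o(D, w) = 2 + D/(8*w) (o(D, w) = 2 + D/((8*w)) = 2 + D*(1/(8*w)) = 2 + D/(8*w))
(o(-1, 4) + N(3, -7))² = ((2 + (⅛)*(-1)/4) + 0)² = ((2 + (⅛)*(-1)*(¼)) + 0)² = ((2 - 1/32) + 0)² = (63/32 + 0)² = (63/32)² = 3969/1024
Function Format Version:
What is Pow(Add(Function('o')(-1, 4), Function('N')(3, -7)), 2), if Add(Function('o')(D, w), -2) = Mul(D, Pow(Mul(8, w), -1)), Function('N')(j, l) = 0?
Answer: Rational(3969, 1024) ≈ 3.8760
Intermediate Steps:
Function('o')(D, w) = Add(2, Mul(Rational(1, 8), D, Pow(w, -1))) (Function('o')(D, w) = Add(2, Mul(D, Pow(Mul(8, w), -1))) = Add(2, Mul(D, Mul(Rational(1, 8), Pow(w, -1)))) = Add(2, Mul(Rational(1, 8), D, Pow(w, -1))))
Pow(Add(Function('o')(-1, 4), Function('N')(3, -7)), 2) = Pow(Add(Add(2, Mul(Rational(1, 8), -1, Pow(4, -1))), 0), 2) = Pow(Add(Add(2, Mul(Rational(1, 8), -1, Rational(1, 4))), 0), 2) = Pow(Add(Add(2, Rational(-1, 32)), 0), 2) = Pow(Add(Rational(63, 32), 0), 2) = Pow(Rational(63, 32), 2) = Rational(3969, 1024)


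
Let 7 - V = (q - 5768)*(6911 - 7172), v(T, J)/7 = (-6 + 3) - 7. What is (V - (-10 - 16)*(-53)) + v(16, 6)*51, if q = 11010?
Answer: 1363221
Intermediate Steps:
v(T, J) = -70 (v(T, J) = 7*((-6 + 3) - 7) = 7*(-3 - 7) = 7*(-10) = -70)
V = 1368169 (V = 7 - (11010 - 5768)*(6911 - 7172) = 7 - 5242*(-261) = 7 - 1*(-1368162) = 7 + 1368162 = 1368169)
(V - (-10 - 16)*(-53)) + v(16, 6)*51 = (1368169 - (-10 - 16)*(-53)) - 70*51 = (1368169 - (-26)*(-53)) - 3570 = (1368169 - 1*1378) - 3570 = (1368169 - 1378) - 3570 = 1366791 - 3570 = 1363221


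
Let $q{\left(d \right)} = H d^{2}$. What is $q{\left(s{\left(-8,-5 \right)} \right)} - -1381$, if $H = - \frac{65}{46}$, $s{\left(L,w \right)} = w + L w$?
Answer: $- \frac{16099}{46} \approx -349.98$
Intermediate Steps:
$H = - \frac{65}{46}$ ($H = \left(-65\right) \frac{1}{46} = - \frac{65}{46} \approx -1.413$)
$q{\left(d \right)} = - \frac{65 d^{2}}{46}$
$q{\left(s{\left(-8,-5 \right)} \right)} - -1381 = - \frac{65 \left(- 5 \left(1 - 8\right)\right)^{2}}{46} - -1381 = - \frac{65 \left(\left(-5\right) \left(-7\right)\right)^{2}}{46} + 1381 = - \frac{65 \cdot 35^{2}}{46} + 1381 = \left(- \frac{65}{46}\right) 1225 + 1381 = - \frac{79625}{46} + 1381 = - \frac{16099}{46}$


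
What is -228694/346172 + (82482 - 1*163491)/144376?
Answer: -15265243123/12494732168 ≈ -1.2217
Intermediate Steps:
-228694/346172 + (82482 - 1*163491)/144376 = -228694*1/346172 + (82482 - 163491)*(1/144376) = -114347/173086 - 81009*1/144376 = -114347/173086 - 81009/144376 = -15265243123/12494732168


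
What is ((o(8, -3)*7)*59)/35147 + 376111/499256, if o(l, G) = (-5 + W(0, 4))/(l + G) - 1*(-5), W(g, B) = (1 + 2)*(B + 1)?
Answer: 2094646059/2506764376 ≈ 0.83560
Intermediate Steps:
W(g, B) = 3 + 3*B (W(g, B) = 3*(1 + B) = 3 + 3*B)
o(l, G) = 5 + 10/(G + l) (o(l, G) = (-5 + (3 + 3*4))/(l + G) - 1*(-5) = (-5 + (3 + 12))/(G + l) + 5 = (-5 + 15)/(G + l) + 5 = 10/(G + l) + 5 = 5 + 10/(G + l))
((o(8, -3)*7)*59)/35147 + 376111/499256 = (((5*(2 - 3 + 8)/(-3 + 8))*7)*59)/35147 + 376111/499256 = (((5*7/5)*7)*59)*(1/35147) + 376111*(1/499256) = (((5*(⅕)*7)*7)*59)*(1/35147) + 376111/499256 = ((7*7)*59)*(1/35147) + 376111/499256 = (49*59)*(1/35147) + 376111/499256 = 2891*(1/35147) + 376111/499256 = 413/5021 + 376111/499256 = 2094646059/2506764376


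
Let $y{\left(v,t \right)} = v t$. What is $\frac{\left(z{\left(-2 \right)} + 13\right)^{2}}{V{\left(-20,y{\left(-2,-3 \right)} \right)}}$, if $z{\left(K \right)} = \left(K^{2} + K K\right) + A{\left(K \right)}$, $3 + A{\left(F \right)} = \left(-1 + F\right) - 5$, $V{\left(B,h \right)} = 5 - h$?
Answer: $-100$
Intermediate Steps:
$y{\left(v,t \right)} = t v$
$A{\left(F \right)} = -9 + F$ ($A{\left(F \right)} = -3 + \left(\left(-1 + F\right) - 5\right) = -3 + \left(-6 + F\right) = -9 + F$)
$z{\left(K \right)} = -9 + K + 2 K^{2}$ ($z{\left(K \right)} = \left(K^{2} + K K\right) + \left(-9 + K\right) = \left(K^{2} + K^{2}\right) + \left(-9 + K\right) = 2 K^{2} + \left(-9 + K\right) = -9 + K + 2 K^{2}$)
$\frac{\left(z{\left(-2 \right)} + 13\right)^{2}}{V{\left(-20,y{\left(-2,-3 \right)} \right)}} = \frac{\left(\left(-9 - 2 + 2 \left(-2\right)^{2}\right) + 13\right)^{2}}{5 - \left(-3\right) \left(-2\right)} = \frac{\left(\left(-9 - 2 + 2 \cdot 4\right) + 13\right)^{2}}{5 - 6} = \frac{\left(\left(-9 - 2 + 8\right) + 13\right)^{2}}{5 - 6} = \frac{\left(-3 + 13\right)^{2}}{-1} = 10^{2} \left(-1\right) = 100 \left(-1\right) = -100$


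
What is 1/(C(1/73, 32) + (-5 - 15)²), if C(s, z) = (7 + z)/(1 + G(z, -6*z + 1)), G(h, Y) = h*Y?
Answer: 2037/814787 ≈ 0.0025000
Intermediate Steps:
G(h, Y) = Y*h
C(s, z) = (7 + z)/(1 + z*(1 - 6*z)) (C(s, z) = (7 + z)/(1 + (-6*z + 1)*z) = (7 + z)/(1 + (1 - 6*z)*z) = (7 + z)/(1 + z*(1 - 6*z)))
1/(C(1/73, 32) + (-5 - 15)²) = 1/((-7 - 1*32)/(-1 + 32*(-1 + 6*32)) + (-5 - 15)²) = 1/((-7 - 32)/(-1 + 32*(-1 + 192)) + (-20)²) = 1/(-39/(-1 + 32*191) + 400) = 1/(-39/(-1 + 6112) + 400) = 1/(-39/6111 + 400) = 1/((1/6111)*(-39) + 400) = 1/(-13/2037 + 400) = 1/(814787/2037) = 2037/814787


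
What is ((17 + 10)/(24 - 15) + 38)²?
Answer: 1681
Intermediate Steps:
((17 + 10)/(24 - 15) + 38)² = (27/9 + 38)² = (27*(⅑) + 38)² = (3 + 38)² = 41² = 1681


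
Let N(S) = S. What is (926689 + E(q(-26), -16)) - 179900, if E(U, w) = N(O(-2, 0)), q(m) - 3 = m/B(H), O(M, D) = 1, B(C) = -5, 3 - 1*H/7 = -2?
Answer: 746790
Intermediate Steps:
H = 35 (H = 21 - 7*(-2) = 21 + 14 = 35)
q(m) = 3 - m/5 (q(m) = 3 + m/(-5) = 3 + m*(-⅕) = 3 - m/5)
E(U, w) = 1
(926689 + E(q(-26), -16)) - 179900 = (926689 + 1) - 179900 = 926690 - 179900 = 746790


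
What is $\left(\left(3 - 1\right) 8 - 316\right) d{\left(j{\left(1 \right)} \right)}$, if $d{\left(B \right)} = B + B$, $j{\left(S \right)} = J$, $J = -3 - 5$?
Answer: $4800$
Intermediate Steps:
$J = -8$ ($J = -3 - 5 = -8$)
$j{\left(S \right)} = -8$
$d{\left(B \right)} = 2 B$
$\left(\left(3 - 1\right) 8 - 316\right) d{\left(j{\left(1 \right)} \right)} = \left(\left(3 - 1\right) 8 - 316\right) 2 \left(-8\right) = \left(2 \cdot 8 - 316\right) \left(-16\right) = \left(16 - 316\right) \left(-16\right) = \left(-300\right) \left(-16\right) = 4800$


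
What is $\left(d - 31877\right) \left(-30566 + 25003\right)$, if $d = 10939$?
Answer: $116478094$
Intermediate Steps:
$\left(d - 31877\right) \left(-30566 + 25003\right) = \left(10939 - 31877\right) \left(-30566 + 25003\right) = \left(-20938\right) \left(-5563\right) = 116478094$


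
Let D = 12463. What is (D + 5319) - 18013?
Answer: -231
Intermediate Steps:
(D + 5319) - 18013 = (12463 + 5319) - 18013 = 17782 - 18013 = -231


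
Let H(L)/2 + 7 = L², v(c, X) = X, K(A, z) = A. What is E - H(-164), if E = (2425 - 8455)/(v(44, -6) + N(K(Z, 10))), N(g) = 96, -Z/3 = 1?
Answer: -53845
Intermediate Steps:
Z = -3 (Z = -3*1 = -3)
E = -67 (E = (2425 - 8455)/(-6 + 96) = -6030/90 = -6030*1/90 = -67)
H(L) = -14 + 2*L²
E - H(-164) = -67 - (-14 + 2*(-164)²) = -67 - (-14 + 2*26896) = -67 - (-14 + 53792) = -67 - 1*53778 = -67 - 53778 = -53845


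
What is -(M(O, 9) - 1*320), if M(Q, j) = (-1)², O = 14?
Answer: 319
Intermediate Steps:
M(Q, j) = 1
-(M(O, 9) - 1*320) = -(1 - 1*320) = -(1 - 320) = -1*(-319) = 319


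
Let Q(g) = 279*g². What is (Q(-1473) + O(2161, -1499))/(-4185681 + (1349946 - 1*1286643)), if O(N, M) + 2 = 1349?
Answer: -7760971/52851 ≈ -146.85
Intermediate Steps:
O(N, M) = 1347 (O(N, M) = -2 + 1349 = 1347)
(Q(-1473) + O(2161, -1499))/(-4185681 + (1349946 - 1*1286643)) = (279*(-1473)² + 1347)/(-4185681 + (1349946 - 1*1286643)) = (279*2169729 + 1347)/(-4185681 + (1349946 - 1286643)) = (605354391 + 1347)/(-4185681 + 63303) = 605355738/(-4122378) = 605355738*(-1/4122378) = -7760971/52851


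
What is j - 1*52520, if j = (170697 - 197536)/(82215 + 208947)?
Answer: -15291855079/291162 ≈ -52520.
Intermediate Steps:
j = -26839/291162 ≈ -0.092179
j - 1*52520 = -26839/291162 - 1*52520 = -26839/291162 - 52520 = -15291855079/291162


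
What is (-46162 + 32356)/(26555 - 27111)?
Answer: 6903/278 ≈ 24.831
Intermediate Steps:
(-46162 + 32356)/(26555 - 27111) = -13806/(-556) = -13806*(-1/556) = 6903/278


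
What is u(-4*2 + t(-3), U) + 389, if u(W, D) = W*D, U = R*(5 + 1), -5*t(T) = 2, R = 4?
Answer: 937/5 ≈ 187.40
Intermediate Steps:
t(T) = -2/5 (t(T) = -1/5*2 = -2/5)
U = 24 (U = 4*(5 + 1) = 4*6 = 24)
u(W, D) = D*W
u(-4*2 + t(-3), U) + 389 = 24*(-4*2 - 2/5) + 389 = 24*(-8 - 2/5) + 389 = 24*(-42/5) + 389 = -1008/5 + 389 = 937/5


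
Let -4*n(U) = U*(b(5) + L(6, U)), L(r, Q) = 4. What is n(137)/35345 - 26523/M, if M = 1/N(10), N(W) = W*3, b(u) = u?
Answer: -112494653433/141380 ≈ -7.9569e+5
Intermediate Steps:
N(W) = 3*W
M = 1/30 (M = 1/(3*10) = 1/30 ≈ 0.033333)
n(U) = -9*U/4 (n(U) = -U*(5 + 4)/4 = -U*9/4 = -9*U/4)
n(137)/35345 - 26523/M = -9/4*137/35345 - 26523/1/30 = -1233/4*1/35345 - 26523*30 = -1233/141380 - 795690 = -112494653433/141380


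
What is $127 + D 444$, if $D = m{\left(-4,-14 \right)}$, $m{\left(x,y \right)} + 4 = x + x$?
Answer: $-5201$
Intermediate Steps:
$m{\left(x,y \right)} = -4 + 2 x$ ($m{\left(x,y \right)} = -4 + \left(x + x\right) = -4 + 2 x$)
$D = -12$ ($D = -4 + 2 \left(-4\right) = -4 - 8 = -12$)
$127 + D 444 = 127 - 5328 = -5201$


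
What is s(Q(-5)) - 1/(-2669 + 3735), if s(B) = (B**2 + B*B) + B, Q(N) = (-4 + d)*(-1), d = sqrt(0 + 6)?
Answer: 51167/1066 - 17*sqrt(6) ≈ 6.3577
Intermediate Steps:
d = sqrt(6) ≈ 2.4495
Q(N) = 4 - sqrt(6) (Q(N) = (-4 + sqrt(6))*(-1) = 4 - sqrt(6))
s(B) = B + 2*B**2 (s(B) = (B**2 + B**2) + B = 2*B**2 + B = B + 2*B**2)
s(Q(-5)) - 1/(-2669 + 3735) = (4 - sqrt(6))*(1 + 2*(4 - sqrt(6))) - 1/(-2669 + 3735) = (4 - sqrt(6))*(1 + (8 - 2*sqrt(6))) - 1/1066 = (4 - sqrt(6))*(9 - 2*sqrt(6)) - 1*1/1066 = (4 - sqrt(6))*(9 - 2*sqrt(6)) - 1/1066 = -1/1066 + (4 - sqrt(6))*(9 - 2*sqrt(6))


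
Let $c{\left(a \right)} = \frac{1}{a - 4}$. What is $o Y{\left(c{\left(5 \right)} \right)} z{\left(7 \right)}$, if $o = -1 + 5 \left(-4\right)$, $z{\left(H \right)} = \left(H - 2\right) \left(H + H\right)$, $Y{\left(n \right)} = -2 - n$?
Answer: $4410$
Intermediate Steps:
$c{\left(a \right)} = \frac{1}{-4 + a}$
$z{\left(H \right)} = 2 H \left(-2 + H\right)$ ($z{\left(H \right)} = \left(-2 + H\right) 2 H = 2 H \left(-2 + H\right)$)
$o = -21$ ($o = -1 - 20 = -21$)
$o Y{\left(c{\left(5 \right)} \right)} z{\left(7 \right)} = - 21 \left(-2 - \frac{1}{-4 + 5}\right) 2 \cdot 7 \left(-2 + 7\right) = - 21 \left(-2 - 1^{-1}\right) 2 \cdot 7 \cdot 5 = - 21 \left(-2 - 1\right) 70 = \left(-21\right) \left(-3\right) 70 = 63 \cdot 70 = 4410$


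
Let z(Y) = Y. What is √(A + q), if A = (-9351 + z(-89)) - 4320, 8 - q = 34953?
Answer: I*√48705 ≈ 220.69*I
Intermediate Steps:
q = -34945 (q = 8 - 1*34953 = 8 - 34953 = -34945)
A = -13760 (A = (-9351 - 89) - 4320 = -9440 - 4320 = -13760)
√(A + q) = √(-13760 - 34945) = √(-48705) = I*√48705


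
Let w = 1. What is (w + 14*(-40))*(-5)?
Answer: 2795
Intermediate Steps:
(w + 14*(-40))*(-5) = (1 + 14*(-40))*(-5) = (1 - 560)*(-5) = -559*(-5) = 2795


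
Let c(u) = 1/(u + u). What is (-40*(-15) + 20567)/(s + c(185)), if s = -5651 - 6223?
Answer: -7831790/4393379 ≈ -1.7826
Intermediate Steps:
s = -11874
c(u) = 1/(2*u)
(-40*(-15) + 20567)/(s + c(185)) = (-40*(-15) + 20567)/(-11874 + (½)/185) = (600 + 20567)/(-11874 + (½)*(1/185)) = 21167/(-11874 + 1/370) = 21167/(-4393379/370) = 21167*(-370/4393379) = -7831790/4393379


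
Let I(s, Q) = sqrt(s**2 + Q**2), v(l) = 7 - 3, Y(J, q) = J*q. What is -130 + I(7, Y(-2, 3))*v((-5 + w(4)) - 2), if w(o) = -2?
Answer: -130 + 4*sqrt(85) ≈ -93.122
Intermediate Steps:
v(l) = 4
I(s, Q) = sqrt(Q**2 + s**2)
-130 + I(7, Y(-2, 3))*v((-5 + w(4)) - 2) = -130 + sqrt((-2*3)**2 + 7**2)*4 = -130 + sqrt((-6)**2 + 49)*4 = -130 + sqrt(36 + 49)*4 = -130 + sqrt(85)*4 = -130 + 4*sqrt(85)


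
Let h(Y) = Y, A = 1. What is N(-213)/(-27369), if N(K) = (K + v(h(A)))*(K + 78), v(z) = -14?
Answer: -3405/3041 ≈ -1.1197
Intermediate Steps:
N(K) = (-14 + K)*(78 + K) (N(K) = (K - 14)*(K + 78) = (-14 + K)*(78 + K))
N(-213)/(-27369) = (-1092 + (-213)**2 + 64*(-213))/(-27369) = (-1092 + 45369 - 13632)*(-1/27369) = 30645*(-1/27369) = -3405/3041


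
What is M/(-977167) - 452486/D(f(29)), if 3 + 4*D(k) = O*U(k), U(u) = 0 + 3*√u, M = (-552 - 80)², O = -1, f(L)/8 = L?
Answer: -1768894349480/677176731 + 3619888*√58/693 ≈ 37169.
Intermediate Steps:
f(L) = 8*L
M = 399424 (M = (-632)² = 399424)
U(u) = 3*√u
D(k) = -¾ - 3*√k/4 (D(k) = -¾ + (-3*√k)/4 = -¾ - 3*√k/4)
M/(-977167) - 452486/D(f(29)) = 399424/(-977167) - 452486/(-¾ - 3*2*√58/4) = 399424*(-1/977167) - 452486/(-¾ - 3*√58/2) = -399424/977167 - 452486/(-¾ - 3*√58/2)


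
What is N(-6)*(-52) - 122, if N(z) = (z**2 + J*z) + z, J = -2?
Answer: -2306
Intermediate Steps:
N(z) = z**2 - z (N(z) = (z**2 - 2*z) + z = z**2 - z)
N(-6)*(-52) - 122 = -6*(-1 - 6)*(-52) - 122 = -6*(-7)*(-52) - 122 = 42*(-52) - 122 = -2184 - 122 = -2306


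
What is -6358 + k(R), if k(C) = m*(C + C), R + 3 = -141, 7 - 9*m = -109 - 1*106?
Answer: -13462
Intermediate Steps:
m = 74/3 (m = 7/9 - (-109 - 1*106)/9 = 7/9 - (-109 - 106)/9 = 7/9 - ⅑*(-215) = 7/9 + 215/9 = 74/3 ≈ 24.667)
R = -144 (R = -3 - 141 = -144)
k(C) = 148*C/3 (k(C) = 74*(C + C)/3 = 74*(2*C)/3 = 148*C/3)
-6358 + k(R) = -6358 + (148/3)*(-144) = -6358 - 7104 = -13462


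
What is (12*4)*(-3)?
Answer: -144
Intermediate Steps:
(12*4)*(-3) = 48*(-3) = -144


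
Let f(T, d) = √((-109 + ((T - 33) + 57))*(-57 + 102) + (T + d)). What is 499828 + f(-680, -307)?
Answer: 499828 + 2*I*√8853 ≈ 4.9983e+5 + 188.18*I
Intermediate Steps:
f(T, d) = √(-3825 + d + 46*T) (f(T, d) = √((-109 + ((-33 + T) + 57))*45 + (T + d)) = √((-109 + (24 + T))*45 + (T + d)) = √((-85 + T)*45 + (T + d)) = √((-3825 + 45*T) + (T + d)) = √(-3825 + d + 46*T))
499828 + f(-680, -307) = 499828 + √(-3825 - 307 + 46*(-680)) = 499828 + √(-3825 - 307 - 31280) = 499828 + √(-35412) = 499828 + 2*I*√8853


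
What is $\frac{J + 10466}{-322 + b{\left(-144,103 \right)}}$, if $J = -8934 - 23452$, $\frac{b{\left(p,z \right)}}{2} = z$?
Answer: $\frac{5480}{29} \approx 188.97$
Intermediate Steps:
$b{\left(p,z \right)} = 2 z$
$J = -32386$
$\frac{J + 10466}{-322 + b{\left(-144,103 \right)}} = \frac{-32386 + 10466}{-322 + 2 \cdot 103} = - \frac{21920}{-322 + 206} = - \frac{21920}{-116} = \left(-21920\right) \left(- \frac{1}{116}\right) = \frac{5480}{29}$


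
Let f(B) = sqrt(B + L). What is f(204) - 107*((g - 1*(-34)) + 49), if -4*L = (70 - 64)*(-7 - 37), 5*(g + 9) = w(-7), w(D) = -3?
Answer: -39269/5 + 3*sqrt(30) ≈ -7837.4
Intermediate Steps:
g = -48/5 (g = -9 + (1/5)*(-3) = -9 - 3/5 = -48/5 ≈ -9.6000)
L = 66 (L = -(70 - 64)*(-7 - 37)/4 = -3*(-44)/2 = -1/4*(-264) = 66)
f(B) = sqrt(66 + B) (f(B) = sqrt(B + 66) = sqrt(66 + B))
f(204) - 107*((g - 1*(-34)) + 49) = sqrt(66 + 204) - 107*((-48/5 - 1*(-34)) + 49) = sqrt(270) - 107*((-48/5 + 34) + 49) = 3*sqrt(30) - 107*(122/5 + 49) = 3*sqrt(30) - 107*367/5 = 3*sqrt(30) - 1*39269/5 = 3*sqrt(30) - 39269/5 = -39269/5 + 3*sqrt(30)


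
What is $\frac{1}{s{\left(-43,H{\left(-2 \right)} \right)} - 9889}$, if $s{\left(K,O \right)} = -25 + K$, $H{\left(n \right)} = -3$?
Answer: $- \frac{1}{9957} \approx -0.00010043$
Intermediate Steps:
$\frac{1}{s{\left(-43,H{\left(-2 \right)} \right)} - 9889} = \frac{1}{\left(-25 - 43\right) - 9889} = \frac{1}{-68 - 9889} = \frac{1}{-9957} = - \frac{1}{9957}$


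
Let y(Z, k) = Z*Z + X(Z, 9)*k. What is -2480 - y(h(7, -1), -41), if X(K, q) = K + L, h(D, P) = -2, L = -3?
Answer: -2689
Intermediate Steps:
X(K, q) = -3 + K (X(K, q) = K - 3 = -3 + K)
y(Z, k) = Z² + k*(-3 + Z) (y(Z, k) = Z*Z + (-3 + Z)*k = Z² + k*(-3 + Z))
-2480 - y(h(7, -1), -41) = -2480 - ((-2)² - 41*(-3 - 2)) = -2480 - (4 - 41*(-5)) = -2480 - (4 + 205) = -2480 - 1*209 = -2480 - 209 = -2689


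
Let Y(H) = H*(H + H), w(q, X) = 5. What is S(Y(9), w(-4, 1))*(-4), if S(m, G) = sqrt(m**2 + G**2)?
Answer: -4*sqrt(26269) ≈ -648.31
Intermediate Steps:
Y(H) = 2*H**2 (Y(H) = H*(2*H) = 2*H**2)
S(m, G) = sqrt(G**2 + m**2)
S(Y(9), w(-4, 1))*(-4) = sqrt(5**2 + (2*9**2)**2)*(-4) = sqrt(25 + (2*81)**2)*(-4) = sqrt(25 + 162**2)*(-4) = sqrt(25 + 26244)*(-4) = sqrt(26269)*(-4) = -4*sqrt(26269)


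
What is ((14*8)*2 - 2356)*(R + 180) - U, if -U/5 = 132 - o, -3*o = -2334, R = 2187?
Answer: -5049674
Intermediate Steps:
o = 778 (o = -⅓*(-2334) = 778)
U = 3230 (U = -5*(132 - 1*778) = -5*(132 - 778) = -5*(-646) = 3230)
((14*8)*2 - 2356)*(R + 180) - U = ((14*8)*2 - 2356)*(2187 + 180) - 1*3230 = (112*2 - 2356)*2367 - 3230 = (224 - 2356)*2367 - 3230 = -2132*2367 - 3230 = -5046444 - 3230 = -5049674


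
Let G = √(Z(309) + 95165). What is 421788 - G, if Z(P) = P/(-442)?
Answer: 421788 - √18591678482/442 ≈ 4.2148e+5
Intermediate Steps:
Z(P) = -P/442 (Z(P) = P*(-1/442) = -P/442)
G = √18591678482/442 (G = √(-1/442*309 + 95165) = √(-309/442 + 95165) = √(42062621/442) = √18591678482/442 ≈ 308.49)
421788 - G = 421788 - √18591678482/442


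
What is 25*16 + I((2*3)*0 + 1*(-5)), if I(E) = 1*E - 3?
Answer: 392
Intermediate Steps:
I(E) = -3 + E (I(E) = E - 3 = -3 + E)
25*16 + I((2*3)*0 + 1*(-5)) = 25*16 + (-3 + ((2*3)*0 + 1*(-5))) = 400 + (-3 + (6*0 - 5)) = 400 + (-3 + (0 - 5)) = 400 + (-3 - 5) = 400 - 8 = 392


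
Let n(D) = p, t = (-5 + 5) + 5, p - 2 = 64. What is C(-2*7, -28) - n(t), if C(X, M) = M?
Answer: -94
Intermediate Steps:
p = 66 (p = 2 + 64 = 66)
t = 5 (t = 0 + 5 = 5)
n(D) = 66
C(-2*7, -28) - n(t) = -28 - 1*66 = -28 - 66 = -94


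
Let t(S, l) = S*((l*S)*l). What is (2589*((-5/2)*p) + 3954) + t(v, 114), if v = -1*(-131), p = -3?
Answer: 446095455/2 ≈ 2.2305e+8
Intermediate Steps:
v = 131
t(S, l) = S²*l² (t(S, l) = S*((S*l)*l) = S*(S*l²) = S²*l²)
(2589*((-5/2)*p) + 3954) + t(v, 114) = (2589*((-5/2)*(-3)) + 3954) + 131²*114² = (2589*(((½)*(-5))*(-3)) + 3954) + 17161*12996 = (2589*(-5/2*(-3)) + 3954) + 223024356 = (2589*(15/2) + 3954) + 223024356 = (38835/2 + 3954) + 223024356 = 46743/2 + 223024356 = 446095455/2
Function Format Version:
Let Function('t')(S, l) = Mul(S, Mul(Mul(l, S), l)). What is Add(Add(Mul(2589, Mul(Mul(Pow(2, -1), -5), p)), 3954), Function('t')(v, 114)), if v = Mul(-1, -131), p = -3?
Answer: Rational(446095455, 2) ≈ 2.2305e+8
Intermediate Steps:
v = 131
Function('t')(S, l) = Mul(Pow(S, 2), Pow(l, 2)) (Function('t')(S, l) = Mul(S, Mul(Mul(S, l), l)) = Mul(S, Mul(S, Pow(l, 2))) = Mul(Pow(S, 2), Pow(l, 2)))
Add(Add(Mul(2589, Mul(Mul(Pow(2, -1), -5), p)), 3954), Function('t')(v, 114)) = Add(Add(Mul(2589, Mul(Mul(Pow(2, -1), -5), -3)), 3954), Mul(Pow(131, 2), Pow(114, 2))) = Add(Add(Mul(2589, Mul(Mul(Rational(1, 2), -5), -3)), 3954), Mul(17161, 12996)) = Add(Add(Mul(2589, Mul(Rational(-5, 2), -3)), 3954), 223024356) = Add(Add(Mul(2589, Rational(15, 2)), 3954), 223024356) = Add(Add(Rational(38835, 2), 3954), 223024356) = Add(Rational(46743, 2), 223024356) = Rational(446095455, 2)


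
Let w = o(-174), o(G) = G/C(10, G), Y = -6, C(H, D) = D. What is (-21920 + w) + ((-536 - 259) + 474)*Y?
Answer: -19993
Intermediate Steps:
o(G) = 1 (o(G) = G/G = 1)
w = 1
(-21920 + w) + ((-536 - 259) + 474)*Y = (-21920 + 1) + ((-536 - 259) + 474)*(-6) = -21919 + (-795 + 474)*(-6) = -21919 - 321*(-6) = -21919 + 1926 = -19993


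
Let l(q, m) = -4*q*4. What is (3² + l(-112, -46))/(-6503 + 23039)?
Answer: 1801/16536 ≈ 0.10891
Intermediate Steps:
l(q, m) = -16*q
(3² + l(-112, -46))/(-6503 + 23039) = (3² - 16*(-112))/(-6503 + 23039) = (9 + 1792)/16536 = 1801*(1/16536) = 1801/16536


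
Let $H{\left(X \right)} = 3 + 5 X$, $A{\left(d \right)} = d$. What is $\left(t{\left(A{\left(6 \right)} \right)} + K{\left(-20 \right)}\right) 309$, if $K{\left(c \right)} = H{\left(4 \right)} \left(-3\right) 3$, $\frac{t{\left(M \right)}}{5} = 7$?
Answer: $-53148$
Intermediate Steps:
$t{\left(M \right)} = 35$ ($t{\left(M \right)} = 5 \cdot 7 = 35$)
$K{\left(c \right)} = -207$ ($K{\left(c \right)} = \left(3 + 5 \cdot 4\right) \left(-3\right) 3 = \left(3 + 20\right) \left(-3\right) 3 = 23 \left(-3\right) 3 = \left(-69\right) 3 = -207$)
$\left(t{\left(A{\left(6 \right)} \right)} + K{\left(-20 \right)}\right) 309 = \left(35 - 207\right) 309 = \left(-172\right) 309 = -53148$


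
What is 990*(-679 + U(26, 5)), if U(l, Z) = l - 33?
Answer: -679140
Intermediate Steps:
U(l, Z) = -33 + l
990*(-679 + U(26, 5)) = 990*(-679 + (-33 + 26)) = 990*(-679 - 7) = 990*(-686) = -679140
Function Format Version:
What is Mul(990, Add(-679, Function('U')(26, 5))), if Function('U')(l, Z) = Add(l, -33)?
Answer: -679140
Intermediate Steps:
Function('U')(l, Z) = Add(-33, l)
Mul(990, Add(-679, Function('U')(26, 5))) = Mul(990, Add(-679, Add(-33, 26))) = Mul(990, Add(-679, -7)) = Mul(990, -686) = -679140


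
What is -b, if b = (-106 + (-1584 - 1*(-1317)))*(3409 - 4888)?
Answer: -551667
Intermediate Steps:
b = 551667 (b = (-106 + (-1584 + 1317))*(-1479) = (-106 - 267)*(-1479) = -373*(-1479) = 551667)
-b = -1*551667 = -551667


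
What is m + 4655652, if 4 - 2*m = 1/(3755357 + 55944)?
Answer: 35488197491707/7622602 ≈ 4.6557e+6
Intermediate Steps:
m = 15245203/7622602 (m = 2 - 1/(2*(3755357 + 55944)) = 2 - 1/2/3811301 = 2 - 1/2*1/3811301 = 2 - 1/7622602 = 15245203/7622602 ≈ 2.0000)
m + 4655652 = 15245203/7622602 + 4655652 = 35488197491707/7622602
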